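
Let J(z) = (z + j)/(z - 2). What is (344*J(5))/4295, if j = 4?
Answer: 1032/4295 ≈ 0.24028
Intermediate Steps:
J(z) = (4 + z)/(-2 + z) (J(z) = (z + 4)/(z - 2) = (4 + z)/(-2 + z))
(344*J(5))/4295 = (344*((4 + 5)/(-2 + 5)))/4295 = (344*(9/3))*(1/4295) = (344*((1/3)*9))*(1/4295) = (344*3)*(1/4295) = 1032*(1/4295) = 1032/4295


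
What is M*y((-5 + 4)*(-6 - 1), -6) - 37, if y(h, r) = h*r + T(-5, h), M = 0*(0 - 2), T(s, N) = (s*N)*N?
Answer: -37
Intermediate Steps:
T(s, N) = s*N**2 (T(s, N) = (N*s)*N = s*N**2)
M = 0 (M = 0*(-2) = 0)
y(h, r) = -5*h**2 + h*r (y(h, r) = h*r - 5*h**2 = -5*h**2 + h*r)
M*y((-5 + 4)*(-6 - 1), -6) - 37 = 0*(((-5 + 4)*(-6 - 1))*(-6 - 5*(-5 + 4)*(-6 - 1))) - 37 = 0*((-1*(-7))*(-6 - (-5)*(-7))) - 37 = 0*(7*(-6 - 5*7)) - 37 = 0*(7*(-6 - 35)) - 37 = 0*(7*(-41)) - 37 = 0*(-287) - 37 = 0 - 37 = -37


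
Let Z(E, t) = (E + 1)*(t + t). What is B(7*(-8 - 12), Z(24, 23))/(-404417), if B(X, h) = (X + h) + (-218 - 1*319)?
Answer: -473/404417 ≈ -0.0011696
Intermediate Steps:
Z(E, t) = 2*t*(1 + E) (Z(E, t) = (1 + E)*(2*t) = 2*t*(1 + E))
B(X, h) = -537 + X + h (B(X, h) = (X + h) + (-218 - 319) = (X + h) - 537 = -537 + X + h)
B(7*(-8 - 12), Z(24, 23))/(-404417) = (-537 + 7*(-8 - 12) + 2*23*(1 + 24))/(-404417) = (-537 + 7*(-20) + 2*23*25)*(-1/404417) = (-537 - 140 + 1150)*(-1/404417) = 473*(-1/404417) = -473/404417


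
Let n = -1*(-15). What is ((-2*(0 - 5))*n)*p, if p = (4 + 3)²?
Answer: 7350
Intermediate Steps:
n = 15
p = 49 (p = 7² = 49)
((-2*(0 - 5))*n)*p = (-2*(0 - 5)*15)*49 = (-2*(-5)*15)*49 = (10*15)*49 = 150*49 = 7350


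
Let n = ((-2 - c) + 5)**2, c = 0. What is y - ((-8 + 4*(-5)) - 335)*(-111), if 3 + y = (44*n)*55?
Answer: -18516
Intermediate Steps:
n = 9 (n = ((-2 - 1*0) + 5)**2 = ((-2 + 0) + 5)**2 = (-2 + 5)**2 = 3**2 = 9)
y = 21777 (y = -3 + (44*9)*55 = -3 + 396*55 = -3 + 21780 = 21777)
y - ((-8 + 4*(-5)) - 335)*(-111) = 21777 - ((-8 + 4*(-5)) - 335)*(-111) = 21777 - ((-8 - 20) - 335)*(-111) = 21777 - (-28 - 335)*(-111) = 21777 - (-363)*(-111) = 21777 - 1*40293 = 21777 - 40293 = -18516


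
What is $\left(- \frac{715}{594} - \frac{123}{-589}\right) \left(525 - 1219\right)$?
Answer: $\frac{10980121}{15903} \approx 690.44$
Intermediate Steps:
$\left(- \frac{715}{594} - \frac{123}{-589}\right) \left(525 - 1219\right) = \left(\left(-715\right) \frac{1}{594} - - \frac{123}{589}\right) \left(-694\right) = \left(- \frac{65}{54} + \frac{123}{589}\right) \left(-694\right) = \left(- \frac{31643}{31806}\right) \left(-694\right) = \frac{10980121}{15903}$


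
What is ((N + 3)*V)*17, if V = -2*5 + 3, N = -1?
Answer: -238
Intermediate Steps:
V = -7 (V = -10 + 3 = -7)
((N + 3)*V)*17 = ((-1 + 3)*(-7))*17 = (2*(-7))*17 = -14*17 = -238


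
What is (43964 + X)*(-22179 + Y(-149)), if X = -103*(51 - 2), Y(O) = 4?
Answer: -862984475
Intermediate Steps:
X = -5047 (X = -103*49 = -5047)
(43964 + X)*(-22179 + Y(-149)) = (43964 - 5047)*(-22179 + 4) = 38917*(-22175) = -862984475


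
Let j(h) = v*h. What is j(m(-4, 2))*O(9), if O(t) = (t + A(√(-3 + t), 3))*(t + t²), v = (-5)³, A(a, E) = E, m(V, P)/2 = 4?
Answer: -1080000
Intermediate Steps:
m(V, P) = 8 (m(V, P) = 2*4 = 8)
v = -125
O(t) = (3 + t)*(t + t²) (O(t) = (t + 3)*(t + t²) = (3 + t)*(t + t²))
j(h) = -125*h
j(m(-4, 2))*O(9) = (-125*8)*(9*(3 + 9² + 4*9)) = -9000*(3 + 81 + 36) = -9000*120 = -1000*1080 = -1080000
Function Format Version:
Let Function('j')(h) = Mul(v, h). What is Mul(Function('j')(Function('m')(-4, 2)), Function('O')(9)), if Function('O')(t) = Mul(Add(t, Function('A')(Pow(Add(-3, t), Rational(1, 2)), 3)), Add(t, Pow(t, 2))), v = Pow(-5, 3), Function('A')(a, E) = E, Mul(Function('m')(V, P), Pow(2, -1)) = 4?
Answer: -1080000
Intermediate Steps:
Function('m')(V, P) = 8 (Function('m')(V, P) = Mul(2, 4) = 8)
v = -125
Function('O')(t) = Mul(Add(3, t), Add(t, Pow(t, 2))) (Function('O')(t) = Mul(Add(t, 3), Add(t, Pow(t, 2))) = Mul(Add(3, t), Add(t, Pow(t, 2))))
Function('j')(h) = Mul(-125, h)
Mul(Function('j')(Function('m')(-4, 2)), Function('O')(9)) = Mul(Mul(-125, 8), Mul(9, Add(3, Pow(9, 2), Mul(4, 9)))) = Mul(-1000, Mul(9, Add(3, 81, 36))) = Mul(-1000, Mul(9, 120)) = Mul(-1000, 1080) = -1080000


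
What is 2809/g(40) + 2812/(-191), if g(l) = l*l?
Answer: -3962681/305600 ≈ -12.967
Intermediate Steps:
g(l) = l²
2809/g(40) + 2812/(-191) = 2809/(40²) + 2812/(-191) = 2809/1600 + 2812*(-1/191) = 2809*(1/1600) - 2812/191 = 2809/1600 - 2812/191 = -3962681/305600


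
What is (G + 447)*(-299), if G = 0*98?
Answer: -133653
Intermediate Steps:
G = 0
(G + 447)*(-299) = (0 + 447)*(-299) = 447*(-299) = -133653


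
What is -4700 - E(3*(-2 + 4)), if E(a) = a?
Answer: -4706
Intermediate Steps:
-4700 - E(3*(-2 + 4)) = -4700 - 3*(-2 + 4) = -4700 - 3*2 = -4700 - 1*6 = -4700 - 6 = -4706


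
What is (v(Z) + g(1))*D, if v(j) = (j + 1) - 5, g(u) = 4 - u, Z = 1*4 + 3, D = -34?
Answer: -204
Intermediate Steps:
Z = 7 (Z = 4 + 3 = 7)
v(j) = -4 + j (v(j) = (1 + j) - 5 = -4 + j)
(v(Z) + g(1))*D = ((-4 + 7) + (4 - 1*1))*(-34) = (3 + (4 - 1))*(-34) = (3 + 3)*(-34) = 6*(-34) = -204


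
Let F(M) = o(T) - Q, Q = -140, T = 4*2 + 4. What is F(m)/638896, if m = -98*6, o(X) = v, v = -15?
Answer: 125/638896 ≈ 0.00019565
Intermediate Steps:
T = 12 (T = 8 + 4 = 12)
o(X) = -15
m = -588
F(M) = 125 (F(M) = -15 - 1*(-140) = -15 + 140 = 125)
F(m)/638896 = 125/638896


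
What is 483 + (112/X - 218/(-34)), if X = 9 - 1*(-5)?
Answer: 8456/17 ≈ 497.41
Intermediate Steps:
X = 14 (X = 9 + 5 = 14)
483 + (112/X - 218/(-34)) = 483 + (112/14 - 218/(-34)) = 483 + (112*(1/14) - 218*(-1/34)) = 483 + (8 + 109/17) = 483 + 245/17 = 8456/17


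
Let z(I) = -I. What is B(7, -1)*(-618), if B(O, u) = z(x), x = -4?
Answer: -2472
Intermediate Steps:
B(O, u) = 4 (B(O, u) = -1*(-4) = 4)
B(7, -1)*(-618) = 4*(-618) = -2472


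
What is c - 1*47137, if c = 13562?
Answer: -33575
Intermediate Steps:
c - 1*47137 = 13562 - 1*47137 = 13562 - 47137 = -33575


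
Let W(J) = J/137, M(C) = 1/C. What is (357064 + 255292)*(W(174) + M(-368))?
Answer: 9781621655/12604 ≈ 7.7607e+5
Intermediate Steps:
W(J) = J/137 (W(J) = J*(1/137) = J/137)
(357064 + 255292)*(W(174) + M(-368)) = (357064 + 255292)*((1/137)*174 + 1/(-368)) = 612356*(174/137 - 1/368) = 612356*(63895/50416) = 9781621655/12604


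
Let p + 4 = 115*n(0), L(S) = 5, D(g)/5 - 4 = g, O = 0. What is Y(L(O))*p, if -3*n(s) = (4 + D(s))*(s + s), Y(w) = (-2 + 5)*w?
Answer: -60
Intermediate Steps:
D(g) = 20 + 5*g
Y(w) = 3*w
n(s) = -2*s*(24 + 5*s)/3 (n(s) = -(4 + (20 + 5*s))*(s + s)/3 = -(24 + 5*s)*2*s/3 = -2*s*(24 + 5*s)/3)
p = -4 (p = -4 + 115*(-2/3*0*(24 + 5*0)) = -4 + 115*(-2/3*0*(24 + 0)) = -4 + 115*(-2/3*0*24) = -4 + 115*0 = -4 + 0 = -4)
Y(L(O))*p = (3*5)*(-4) = 15*(-4) = -60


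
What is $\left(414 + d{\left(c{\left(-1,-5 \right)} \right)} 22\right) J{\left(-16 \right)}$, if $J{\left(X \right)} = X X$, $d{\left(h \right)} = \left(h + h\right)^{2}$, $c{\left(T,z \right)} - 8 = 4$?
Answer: $3350016$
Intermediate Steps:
$c{\left(T,z \right)} = 12$ ($c{\left(T,z \right)} = 8 + 4 = 12$)
$d{\left(h \right)} = 4 h^{2}$ ($d{\left(h \right)} = \left(2 h\right)^{2} = 4 h^{2}$)
$J{\left(X \right)} = X^{2}$
$\left(414 + d{\left(c{\left(-1,-5 \right)} \right)} 22\right) J{\left(-16 \right)} = \left(414 + 4 \cdot 12^{2} \cdot 22\right) \left(-16\right)^{2} = \left(414 + 4 \cdot 144 \cdot 22\right) 256 = \left(414 + 576 \cdot 22\right) 256 = \left(414 + 12672\right) 256 = 13086 \cdot 256 = 3350016$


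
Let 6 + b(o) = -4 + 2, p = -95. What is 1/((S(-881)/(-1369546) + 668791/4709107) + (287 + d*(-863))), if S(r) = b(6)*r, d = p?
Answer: 3224669327711/265300436304565767 ≈ 1.2155e-5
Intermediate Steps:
b(o) = -8 (b(o) = -6 + (-4 + 2) = -6 - 2 = -8)
d = -95
S(r) = -8*r
1/((S(-881)/(-1369546) + 668791/4709107) + (287 + d*(-863))) = 1/((-8*(-881)/(-1369546) + 668791/4709107) + (287 - 95*(-863))) = 1/((7048*(-1/1369546) + 668791*(1/4709107)) + (287 + 81985)) = 1/((-3524/684773 + 668791/4709107) + 82272) = 1/(441375126375/3224669327711 + 82272) = 1/(265300436304565767/3224669327711) = 3224669327711/265300436304565767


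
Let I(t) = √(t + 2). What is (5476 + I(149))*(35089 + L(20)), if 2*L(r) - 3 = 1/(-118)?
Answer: 11337177733/59 + 8281357*√151/236 ≈ 1.9259e+8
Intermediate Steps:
L(r) = 353/236 (L(r) = 3/2 + (½)/(-118) = 3/2 + (½)*(-1/118) = 3/2 - 1/236 = 353/236)
I(t) = √(2 + t)
(5476 + I(149))*(35089 + L(20)) = (5476 + √(2 + 149))*(35089 + 353/236) = (5476 + √151)*(8281357/236) = 11337177733/59 + 8281357*√151/236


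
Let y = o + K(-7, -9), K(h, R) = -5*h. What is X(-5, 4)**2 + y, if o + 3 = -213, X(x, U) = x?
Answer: -156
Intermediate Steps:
o = -216 (o = -3 - 213 = -216)
y = -181 (y = -216 - 5*(-7) = -216 + 35 = -181)
X(-5, 4)**2 + y = (-5)**2 - 181 = 25 - 181 = -156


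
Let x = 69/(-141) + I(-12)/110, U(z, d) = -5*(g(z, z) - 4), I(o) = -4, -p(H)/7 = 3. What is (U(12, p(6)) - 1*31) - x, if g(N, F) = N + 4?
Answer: -233876/2585 ≈ -90.474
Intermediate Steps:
p(H) = -21 (p(H) = -7*3 = -21)
g(N, F) = 4 + N
U(z, d) = -5*z (U(z, d) = -5*((4 + z) - 4) = -5*z)
x = -1359/2585 (x = 69/(-141) - 4/110 = 69*(-1/141) - 4*1/110 = -23/47 - 2/55 = -1359/2585 ≈ -0.52573)
(U(12, p(6)) - 1*31) - x = (-5*12 - 1*31) - 1*(-1359/2585) = (-60 - 31) + 1359/2585 = -91 + 1359/2585 = -233876/2585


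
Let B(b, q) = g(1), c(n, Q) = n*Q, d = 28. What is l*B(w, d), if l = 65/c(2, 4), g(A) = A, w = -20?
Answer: 65/8 ≈ 8.1250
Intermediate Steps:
c(n, Q) = Q*n
B(b, q) = 1
l = 65/8 (l = 65/((4*2)) = 65/8 ≈ 8.1250)
l*B(w, d) = (65/8)*1 = 65/8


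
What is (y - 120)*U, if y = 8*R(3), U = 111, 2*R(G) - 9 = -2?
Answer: -10212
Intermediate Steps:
R(G) = 7/2 (R(G) = 9/2 + (½)*(-2) = 9/2 - 1 = 7/2)
y = 28 (y = 8*(7/2) = 28)
(y - 120)*U = (28 - 120)*111 = -92*111 = -10212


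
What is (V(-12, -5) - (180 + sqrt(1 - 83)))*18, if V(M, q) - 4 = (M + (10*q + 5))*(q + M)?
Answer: 14274 - 18*I*sqrt(82) ≈ 14274.0 - 163.0*I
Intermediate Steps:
V(M, q) = 4 + (M + q)*(5 + M + 10*q) (V(M, q) = 4 + (M + (10*q + 5))*(q + M) = 4 + (M + (5 + 10*q))*(M + q) = 4 + (5 + M + 10*q)*(M + q) = 4 + (M + q)*(5 + M + 10*q))
(V(-12, -5) - (180 + sqrt(1 - 83)))*18 = ((4 + (-12)**2 + 5*(-12) + 5*(-5) + 10*(-5)**2 + 11*(-12)*(-5)) - (180 + sqrt(1 - 83)))*18 = ((4 + 144 - 60 - 25 + 10*25 + 660) - (180 + sqrt(-82)))*18 = ((4 + 144 - 60 - 25 + 250 + 660) - (180 + I*sqrt(82)))*18 = (973 + (-180 - I*sqrt(82)))*18 = (793 - I*sqrt(82))*18 = 14274 - 18*I*sqrt(82)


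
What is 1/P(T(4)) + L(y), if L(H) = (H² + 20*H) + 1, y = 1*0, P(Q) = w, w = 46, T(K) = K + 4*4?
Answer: 47/46 ≈ 1.0217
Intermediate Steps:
T(K) = 16 + K (T(K) = K + 16 = 16 + K)
P(Q) = 46
y = 0
L(H) = 1 + H² + 20*H
1/P(T(4)) + L(y) = 1/46 + (1 + 0² + 20*0) = 1/46 + (1 + 0 + 0) = 1/46 + 1 = 47/46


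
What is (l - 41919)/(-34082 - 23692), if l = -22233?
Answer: 10692/9629 ≈ 1.1104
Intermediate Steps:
(l - 41919)/(-34082 - 23692) = (-22233 - 41919)/(-34082 - 23692) = -64152/(-57774) = -64152*(-1/57774) = 10692/9629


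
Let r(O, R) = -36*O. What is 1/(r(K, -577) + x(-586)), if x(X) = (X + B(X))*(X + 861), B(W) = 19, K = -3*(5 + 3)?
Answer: -1/155061 ≈ -6.4491e-6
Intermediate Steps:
K = -24 (K = -3*8 = -24)
x(X) = (19 + X)*(861 + X) (x(X) = (X + 19)*(X + 861) = (19 + X)*(861 + X))
1/(r(K, -577) + x(-586)) = 1/(-36*(-24) + (16359 + (-586)² + 880*(-586))) = 1/(864 + (16359 + 343396 - 515680)) = 1/(864 - 155925) = 1/(-155061) = -1/155061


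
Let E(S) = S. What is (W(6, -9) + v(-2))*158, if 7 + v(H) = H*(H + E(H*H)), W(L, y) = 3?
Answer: -1264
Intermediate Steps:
v(H) = -7 + H*(H + H²) (v(H) = -7 + H*(H + H*H) = -7 + H*(H + H²))
(W(6, -9) + v(-2))*158 = (3 + (-7 + (-2)² + (-2)³))*158 = (3 + (-7 + 4 - 8))*158 = (3 - 11)*158 = -8*158 = -1264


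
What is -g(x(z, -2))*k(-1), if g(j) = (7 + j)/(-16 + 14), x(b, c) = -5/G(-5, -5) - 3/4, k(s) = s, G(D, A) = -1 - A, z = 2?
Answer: -5/2 ≈ -2.5000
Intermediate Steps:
x(b, c) = -2 (x(b, c) = -5/(-1 - 1*(-5)) - 3/4 = -5/(-1 + 5) - 3*¼ = -5/4 - ¾ = -2)
g(j) = -7/2 - j/2 (g(j) = (7 + j)/(-2) = (7 + j)*(-½) = -7/2 - j/2)
-g(x(z, -2))*k(-1) = -(-7/2 - ½*(-2))*(-1) = -(-7/2 + 1)*(-1) = -(-5)*(-1)/2 = -1*5/2 = -5/2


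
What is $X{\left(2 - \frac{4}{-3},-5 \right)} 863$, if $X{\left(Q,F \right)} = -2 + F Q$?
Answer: $- \frac{48328}{3} \approx -16109.0$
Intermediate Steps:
$X{\left(2 - \frac{4}{-3},-5 \right)} 863 = \left(-2 - 5 \left(2 - \frac{4}{-3}\right)\right) 863 = \left(-2 - 5 \left(2 - 4 \left(- \frac{1}{3}\right)\right)\right) 863 = \left(-2 - 5 \left(2 - - \frac{4}{3}\right)\right) 863 = \left(-2 - 5 \left(2 + \frac{4}{3}\right)\right) 863 = \left(-2 - \frac{50}{3}\right) 863 = \left(- \frac{56}{3}\right) 863 = - \frac{48328}{3}$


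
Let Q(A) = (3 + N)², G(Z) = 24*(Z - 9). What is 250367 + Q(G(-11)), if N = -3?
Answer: 250367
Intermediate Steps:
G(Z) = -216 + 24*Z (G(Z) = 24*(-9 + Z) = -216 + 24*Z)
Q(A) = 0 (Q(A) = (3 - 3)² = 0² = 0)
250367 + Q(G(-11)) = 250367 + 0 = 250367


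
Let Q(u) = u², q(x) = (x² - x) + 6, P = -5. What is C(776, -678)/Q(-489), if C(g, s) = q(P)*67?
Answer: 268/26569 ≈ 0.010087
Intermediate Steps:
q(x) = 6 + x² - x
C(g, s) = 2412 (C(g, s) = (6 + (-5)² - 1*(-5))*67 = (6 + 25 + 5)*67 = 36*67 = 2412)
C(776, -678)/Q(-489) = 2412/((-489)²) = 2412/239121 = 2412*(1/239121) = 268/26569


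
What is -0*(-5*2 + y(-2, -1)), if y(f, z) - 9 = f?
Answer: 0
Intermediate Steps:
y(f, z) = 9 + f
-0*(-5*2 + y(-2, -1)) = -0*(-5*2 + (9 - 2)) = -0*(-10 + 7) = -0*(-3) = -886*0 = 0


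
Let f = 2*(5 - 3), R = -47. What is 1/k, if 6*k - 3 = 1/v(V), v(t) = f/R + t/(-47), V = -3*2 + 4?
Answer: -12/41 ≈ -0.29268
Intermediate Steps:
f = 4 (f = 2*2 = 4)
V = -2 (V = -6 + 4 = -2)
v(t) = -4/47 - t/47 (v(t) = 4/(-47) + t/(-47) = 4*(-1/47) + t*(-1/47) = -4/47 - t/47)
k = -41/12 (k = ½ + 1/(6*(-4/47 - 1/47*(-2))) = ½ + 1/(6*(-4/47 + 2/47)) = ½ + 1/(6*(-2/47)) = ½ + (⅙)*(-47/2) = ½ - 47/12 = -41/12 ≈ -3.4167)
1/k = 1/(-41/12) = -12/41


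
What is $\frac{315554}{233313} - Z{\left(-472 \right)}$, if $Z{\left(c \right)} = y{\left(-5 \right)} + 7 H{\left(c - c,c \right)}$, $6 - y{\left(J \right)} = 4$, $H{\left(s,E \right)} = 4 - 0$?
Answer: $- \frac{6683836}{233313} \approx -28.648$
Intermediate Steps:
$H{\left(s,E \right)} = 4$ ($H{\left(s,E \right)} = 4 + 0 = 4$)
$y{\left(J \right)} = 2$ ($y{\left(J \right)} = 6 - 4 = 2$)
$Z{\left(c \right)} = 30$ ($Z{\left(c \right)} = 2 + 7 \cdot 4 = 2 + 28 = 30$)
$\frac{315554}{233313} - Z{\left(-472 \right)} = \frac{315554}{233313} - 30 = - \frac{6683836}{233313}$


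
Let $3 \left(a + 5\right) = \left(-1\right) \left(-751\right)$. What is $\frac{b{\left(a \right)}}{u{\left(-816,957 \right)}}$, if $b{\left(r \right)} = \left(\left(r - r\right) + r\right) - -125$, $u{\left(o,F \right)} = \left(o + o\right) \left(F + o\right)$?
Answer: $- \frac{1111}{690336} \approx -0.0016094$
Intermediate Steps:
$a = \frac{736}{3}$ ($a = -5 + \frac{\left(-1\right) \left(-751\right)}{3} = -5 + \frac{1}{3} \cdot 751 = -5 + \frac{751}{3} = \frac{736}{3} \approx 245.33$)
$u{\left(o,F \right)} = 2 o \left(F + o\right)$
$b{\left(r \right)} = 125 + r$ ($b{\left(r \right)} = \left(0 + r\right) + 125 = r + 125 = 125 + r$)
$\frac{b{\left(a \right)}}{u{\left(-816,957 \right)}} = \frac{125 + \frac{736}{3}}{2 \left(-816\right) \left(957 - 816\right)} = \frac{1111}{3 \cdot 2 \left(-816\right) 141} = \frac{1111}{3 \left(-230112\right)} = \frac{1111}{3} \left(- \frac{1}{230112}\right) = - \frac{1111}{690336}$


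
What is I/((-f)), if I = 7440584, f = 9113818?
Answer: -3720292/4556909 ≈ -0.81641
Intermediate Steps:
I/((-f)) = 7440584/((-1*9113818)) = 7440584/(-9113818) = 7440584*(-1/9113818) = -3720292/4556909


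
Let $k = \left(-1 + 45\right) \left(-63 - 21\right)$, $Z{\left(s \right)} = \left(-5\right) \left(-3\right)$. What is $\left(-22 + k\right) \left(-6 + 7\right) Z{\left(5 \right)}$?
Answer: $-55770$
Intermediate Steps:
$Z{\left(s \right)} = 15$
$k = -3696$ ($k = 44 \left(-84\right) = -3696$)
$\left(-22 + k\right) \left(-6 + 7\right) Z{\left(5 \right)} = \left(-22 - 3696\right) \left(-6 + 7\right) 15 = - 3718 \cdot 1 \cdot 15 = \left(-3718\right) 15 = -55770$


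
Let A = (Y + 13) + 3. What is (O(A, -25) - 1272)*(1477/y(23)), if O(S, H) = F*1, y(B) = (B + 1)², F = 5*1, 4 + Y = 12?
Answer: -1871359/576 ≈ -3248.9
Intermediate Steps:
Y = 8 (Y = -4 + 12 = 8)
A = 24 (A = (8 + 13) + 3 = 21 + 3 = 24)
F = 5
y(B) = (1 + B)²
O(S, H) = 5 (O(S, H) = 5*1 = 5)
(O(A, -25) - 1272)*(1477/y(23)) = (5 - 1272)*(1477/((1 + 23)²)) = -1871359/(24²) = -1871359/576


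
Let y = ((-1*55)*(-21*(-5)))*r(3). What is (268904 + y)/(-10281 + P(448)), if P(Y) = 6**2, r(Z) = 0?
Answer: -268904/10245 ≈ -26.247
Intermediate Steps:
y = 0 (y = ((-1*55)*(-21*(-5)))*0 = -55*105*0 = -5775*0 = 0)
P(Y) = 36
(268904 + y)/(-10281 + P(448)) = (268904 + 0)/(-10281 + 36) = 268904/(-10245) = 268904*(-1/10245) = -268904/10245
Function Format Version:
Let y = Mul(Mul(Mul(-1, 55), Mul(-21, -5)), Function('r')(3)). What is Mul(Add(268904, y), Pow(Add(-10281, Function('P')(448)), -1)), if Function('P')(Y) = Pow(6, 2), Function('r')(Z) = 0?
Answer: Rational(-268904, 10245) ≈ -26.247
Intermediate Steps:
y = 0 (y = Mul(Mul(Mul(-1, 55), Mul(-21, -5)), 0) = Mul(Mul(-55, 105), 0) = Mul(-5775, 0) = 0)
Function('P')(Y) = 36
Mul(Add(268904, y), Pow(Add(-10281, Function('P')(448)), -1)) = Mul(Add(268904, 0), Pow(Add(-10281, 36), -1)) = Mul(268904, Pow(-10245, -1)) = Mul(268904, Rational(-1, 10245)) = Rational(-268904, 10245)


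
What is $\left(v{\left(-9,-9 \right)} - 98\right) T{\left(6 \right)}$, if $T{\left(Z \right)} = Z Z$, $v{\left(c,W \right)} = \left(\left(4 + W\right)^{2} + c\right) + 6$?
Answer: $-2736$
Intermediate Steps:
$v{\left(c,W \right)} = 6 + c + \left(4 + W\right)^{2}$ ($v{\left(c,W \right)} = \left(c + \left(4 + W\right)^{2}\right) + 6 = 6 + c + \left(4 + W\right)^{2}$)
$T{\left(Z \right)} = Z^{2}$
$\left(v{\left(-9,-9 \right)} - 98\right) T{\left(6 \right)} = \left(\left(6 - 9 + \left(4 - 9\right)^{2}\right) - 98\right) 6^{2} = \left(\left(6 - 9 + \left(-5\right)^{2}\right) - 98\right) 36 = \left(\left(6 - 9 + 25\right) - 98\right) 36 = \left(22 - 98\right) 36 = \left(-76\right) 36 = -2736$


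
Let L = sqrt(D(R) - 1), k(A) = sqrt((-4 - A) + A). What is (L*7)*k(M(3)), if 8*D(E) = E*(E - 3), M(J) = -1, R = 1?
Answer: -7*sqrt(5) ≈ -15.652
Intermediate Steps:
D(E) = E*(-3 + E)/8 (D(E) = (E*(E - 3))/8 = (E*(-3 + E))/8 = E*(-3 + E)/8)
k(A) = 2*I (k(A) = sqrt(-4) = 2*I)
L = I*sqrt(5)/2 (L = sqrt((1/8)*1*(-3 + 1) - 1) = sqrt((1/8)*1*(-2) - 1) = sqrt(-1/4 - 1) = sqrt(-5/4) = I*sqrt(5)/2 ≈ 1.118*I)
(L*7)*k(M(3)) = ((I*sqrt(5)/2)*7)*(2*I) = (7*I*sqrt(5)/2)*(2*I) = -7*sqrt(5)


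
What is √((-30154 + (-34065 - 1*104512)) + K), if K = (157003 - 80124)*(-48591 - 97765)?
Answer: I*√11251871655 ≈ 1.0607e+5*I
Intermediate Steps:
K = -11251702924 (K = 76879*(-146356) = -11251702924)
√((-30154 + (-34065 - 1*104512)) + K) = √((-30154 + (-34065 - 1*104512)) - 11251702924) = √((-30154 + (-34065 - 104512)) - 11251702924) = √((-30154 - 138577) - 11251702924) = √(-168731 - 11251702924) = √(-11251871655) = I*√11251871655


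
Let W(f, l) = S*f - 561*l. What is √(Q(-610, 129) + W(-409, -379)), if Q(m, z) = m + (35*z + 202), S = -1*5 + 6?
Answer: √216317 ≈ 465.10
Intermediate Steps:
S = 1 (S = -5 + 6 = 1)
Q(m, z) = 202 + m + 35*z (Q(m, z) = m + (202 + 35*z) = 202 + m + 35*z)
W(f, l) = f - 561*l (W(f, l) = 1*f - 561*l = f - 561*l)
√(Q(-610, 129) + W(-409, -379)) = √((202 - 610 + 35*129) + (-409 - 561*(-379))) = √((202 - 610 + 4515) + (-409 + 212619)) = √(4107 + 212210) = √216317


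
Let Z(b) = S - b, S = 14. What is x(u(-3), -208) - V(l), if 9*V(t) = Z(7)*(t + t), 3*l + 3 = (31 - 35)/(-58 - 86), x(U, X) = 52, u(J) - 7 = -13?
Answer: 26021/486 ≈ 53.541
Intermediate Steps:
u(J) = -6 (u(J) = 7 - 13 = -6)
l = -107/108 (l = -1 + ((31 - 35)/(-58 - 86))/3 = -1 + (-4/(-144))/3 = -1 + (-4*(-1/144))/3 = -1 + (1/3)*(1/36) = -1 + 1/108 = -107/108 ≈ -0.99074)
Z(b) = 14 - b
V(t) = 14*t/9 (V(t) = ((14 - 1*7)*(t + t))/9 = ((14 - 7)*(2*t))/9 = (7*(2*t))/9 = (14*t)/9 = 14*t/9)
x(u(-3), -208) - V(l) = 52 - 14*(-107)/(9*108) = 52 - 1*(-749/486) = 52 + 749/486 = 26021/486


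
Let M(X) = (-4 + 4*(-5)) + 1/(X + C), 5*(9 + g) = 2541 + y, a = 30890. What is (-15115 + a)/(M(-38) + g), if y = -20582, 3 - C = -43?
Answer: -631000/145643 ≈ -4.3325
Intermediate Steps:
C = 46 (C = 3 - 1*(-43) = 3 + 43 = 46)
g = -18086/5 (g = -9 + (2541 - 20582)/5 = -9 + (⅕)*(-18041) = -9 - 18041/5 = -18086/5 ≈ -3617.2)
M(X) = -24 + 1/(46 + X) (M(X) = (-4 + 4*(-5)) + 1/(X + 46) = (-4 - 20) + 1/(46 + X) = -24 + 1/(46 + X))
(-15115 + a)/(M(-38) + g) = (-15115 + 30890)/((-1103 - 24*(-38))/(46 - 38) - 18086/5) = 15775/((-1103 + 912)/8 - 18086/5) = 15775/((⅛)*(-191) - 18086/5) = 15775/(-191/8 - 18086/5) = 15775/(-145643/40) = 15775*(-40/145643) = -631000/145643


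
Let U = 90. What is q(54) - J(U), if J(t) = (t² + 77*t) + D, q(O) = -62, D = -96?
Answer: -14996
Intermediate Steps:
J(t) = -96 + t² + 77*t (J(t) = (t² + 77*t) - 96 = -96 + t² + 77*t)
q(54) - J(U) = -62 - (-96 + 90² + 77*90) = -62 - (-96 + 8100 + 6930) = -62 - 1*14934 = -62 - 14934 = -14996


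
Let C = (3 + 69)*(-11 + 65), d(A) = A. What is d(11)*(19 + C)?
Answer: 42977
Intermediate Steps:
C = 3888 (C = 72*54 = 3888)
d(11)*(19 + C) = 11*(19 + 3888) = 11*3907 = 42977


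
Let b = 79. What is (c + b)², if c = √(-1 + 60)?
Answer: (79 + √59)² ≈ 7513.6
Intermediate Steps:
c = √59 ≈ 7.6811
(c + b)² = (√59 + 79)² = (79 + √59)²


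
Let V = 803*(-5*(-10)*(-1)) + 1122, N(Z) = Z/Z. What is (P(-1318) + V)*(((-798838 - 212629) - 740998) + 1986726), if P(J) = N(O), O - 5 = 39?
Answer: -9142504047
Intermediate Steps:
O = 44 (O = 5 + 39 = 44)
N(Z) = 1
P(J) = 1
V = -39028 (V = 803*(50*(-1)) + 1122 = 803*(-50) + 1122 = -40150 + 1122 = -39028)
(P(-1318) + V)*(((-798838 - 212629) - 740998) + 1986726) = (1 - 39028)*(((-798838 - 212629) - 740998) + 1986726) = -39027*((-1011467 - 740998) + 1986726) = -39027*(-1752465 + 1986726) = -39027*234261 = -9142504047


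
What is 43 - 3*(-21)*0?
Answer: 43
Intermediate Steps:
43 - 3*(-21)*0 = 43 + 63*0 = 43 + 0 = 43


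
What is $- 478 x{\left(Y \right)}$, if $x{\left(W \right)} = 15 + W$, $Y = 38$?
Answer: $-25334$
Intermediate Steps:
$- 478 x{\left(Y \right)} = - 478 \left(15 + 38\right) = \left(-478\right) 53 = -25334$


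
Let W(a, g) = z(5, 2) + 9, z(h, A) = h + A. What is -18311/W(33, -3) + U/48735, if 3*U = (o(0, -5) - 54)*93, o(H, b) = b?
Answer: -892415849/779760 ≈ -1144.5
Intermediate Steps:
z(h, A) = A + h
U = -1829 (U = ((-5 - 54)*93)/3 = (-59*93)/3 = (⅓)*(-5487) = -1829)
W(a, g) = 16 (W(a, g) = (2 + 5) + 9 = 7 + 9 = 16)
-18311/W(33, -3) + U/48735 = -18311/16 - 1829/48735 = -892415849/779760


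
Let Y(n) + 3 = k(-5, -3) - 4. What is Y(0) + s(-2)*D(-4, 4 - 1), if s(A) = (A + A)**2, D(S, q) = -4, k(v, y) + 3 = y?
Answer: -77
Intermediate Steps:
k(v, y) = -3 + y
Y(n) = -13 (Y(n) = -3 + ((-3 - 3) - 4) = -3 + (-6 - 4) = -3 - 10 = -13)
s(A) = 4*A**2 (s(A) = (2*A)**2 = 4*A**2)
Y(0) + s(-2)*D(-4, 4 - 1) = -13 + (4*(-2)**2)*(-4) = -13 + (4*4)*(-4) = -13 + 16*(-4) = -13 - 64 = -77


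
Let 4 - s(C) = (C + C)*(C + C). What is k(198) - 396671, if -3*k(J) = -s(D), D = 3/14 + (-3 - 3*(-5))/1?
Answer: -58339682/147 ≈ -3.9687e+5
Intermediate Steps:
D = 171/14 (D = 3*(1/14) + (-3 + 15)*1 = 3/14 + 12*1 = 3/14 + 12 = 171/14 ≈ 12.214)
s(C) = 4 - 4*C**2 (s(C) = 4 - (C + C)*(C + C) = 4 - 2*C*2*C = 4 - 4*C**2)
k(J) = -29045/147 (k(J) = -(-1)*(4 - 4*(171/14)**2)/3 = -(-1)*(4 - 4*29241/196)/3 = -(-1)*(4 - 29241/49)/3 = -(-1)*(-29045)/(3*49) = -1/3*29045/49 = -29045/147)
k(198) - 396671 = -29045/147 - 396671 = -58339682/147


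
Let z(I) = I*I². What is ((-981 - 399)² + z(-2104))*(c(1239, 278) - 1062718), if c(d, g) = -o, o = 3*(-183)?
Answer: 9891041432450416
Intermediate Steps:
z(I) = I³
o = -549
c(d, g) = 549 (c(d, g) = -1*(-549) = 549)
((-981 - 399)² + z(-2104))*(c(1239, 278) - 1062718) = ((-981 - 399)² + (-2104)³)*(549 - 1062718) = ((-1380)² - 9314020864)*(-1062169) = (1904400 - 9314020864)*(-1062169) = -9312116464*(-1062169) = 9891041432450416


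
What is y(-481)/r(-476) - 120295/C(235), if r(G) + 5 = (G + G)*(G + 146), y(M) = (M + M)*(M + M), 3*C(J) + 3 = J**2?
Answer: -62268958607/17348267410 ≈ -3.5893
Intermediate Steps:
C(J) = -1 + J**2/3
y(M) = 4*M**2 (y(M) = (2*M)*(2*M) = 4*M**2)
r(G) = -5 + 2*G*(146 + G) (r(G) = -5 + (G + G)*(G + 146) = -5 + (2*G)*(146 + G) = -5 + 2*G*(146 + G))
y(-481)/r(-476) - 120295/C(235) = (4*(-481)**2)/(-5 + 2*(-476)**2 + 292*(-476)) - 120295/(-1 + (1/3)*235**2) = (4*231361)/(-5 + 2*226576 - 138992) - 120295/(-1 + (1/3)*55225) = 925444/(-5 + 453152 - 138992) - 120295/(-1 + 55225/3) = 925444/314155 - 120295/55222/3 = 925444*(1/314155) - 120295*3/55222 = 925444/314155 - 360885/55222 = -62268958607/17348267410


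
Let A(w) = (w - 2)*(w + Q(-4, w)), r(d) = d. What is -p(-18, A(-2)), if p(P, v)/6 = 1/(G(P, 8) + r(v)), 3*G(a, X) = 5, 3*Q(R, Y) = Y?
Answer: -18/37 ≈ -0.48649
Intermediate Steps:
Q(R, Y) = Y/3
G(a, X) = 5/3 (G(a, X) = (⅓)*5 = 5/3)
A(w) = 4*w*(-2 + w)/3 (A(w) = (w - 2)*(w + w/3) = (-2 + w)*(4*w/3) = 4*w*(-2 + w)/3)
p(P, v) = 6/(5/3 + v)
-p(-18, A(-2)) = -18/(5 + 3*((4/3)*(-2)*(-2 - 2))) = -18/(5 + 3*((4/3)*(-2)*(-4))) = -18/(5 + 3*(32/3)) = -18/(5 + 32) = -18/37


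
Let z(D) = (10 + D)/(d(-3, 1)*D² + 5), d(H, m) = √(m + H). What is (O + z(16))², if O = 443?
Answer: (508294656*√2 + 25717726847*I)/(2560*√2 + 131047*I) ≈ 1.9625e+5 - 63.617*I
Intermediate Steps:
d(H, m) = √(H + m)
z(D) = (10 + D)/(5 + I*√2*D²) (z(D) = (10 + D)/(√(-3 + 1)*D² + 5) = (10 + D)/(√(-2)*D² + 5) = (10 + D)/((I*√2)*D² + 5) = (10 + D)/(I*√2*D² + 5) = (10 + D)/(5 + I*√2*D²))
(O + z(16))² = (443 + (10 + 16)/(5 + I*√2*16²))² = (443 + 26/(5 + I*√2*256))² = (443 + 26/(5 + 256*I*√2))²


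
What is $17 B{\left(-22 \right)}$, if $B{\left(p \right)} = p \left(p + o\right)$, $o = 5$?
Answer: $6358$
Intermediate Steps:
$B{\left(p \right)} = p \left(5 + p\right)$ ($B{\left(p \right)} = p \left(p + 5\right) = p \left(5 + p\right)$)
$17 B{\left(-22 \right)} = 17 \left(- 22 \left(5 - 22\right)\right) = 17 \left(\left(-22\right) \left(-17\right)\right) = 17 \cdot 374 = 6358$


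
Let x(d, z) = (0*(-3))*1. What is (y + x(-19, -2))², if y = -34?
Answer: 1156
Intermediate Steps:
x(d, z) = 0 (x(d, z) = 0*1 = 0)
(y + x(-19, -2))² = (-34 + 0)² = (-34)² = 1156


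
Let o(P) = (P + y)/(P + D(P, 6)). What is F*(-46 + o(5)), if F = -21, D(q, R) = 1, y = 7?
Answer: 924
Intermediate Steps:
o(P) = (7 + P)/(1 + P) (o(P) = (P + 7)/(P + 1) = (7 + P)/(1 + P))
F*(-46 + o(5)) = -21*(-46 + (7 + 5)/(1 + 5)) = -21*(-46 + 12/6) = -21*(-46 + (1/6)*12) = -21*(-46 + 2) = -21*(-44) = 924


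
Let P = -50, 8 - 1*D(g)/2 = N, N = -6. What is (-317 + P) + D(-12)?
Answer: -339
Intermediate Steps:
D(g) = 28 (D(g) = 16 - 2*(-6) = 16 + 12 = 28)
(-317 + P) + D(-12) = (-317 - 50) + 28 = -367 + 28 = -339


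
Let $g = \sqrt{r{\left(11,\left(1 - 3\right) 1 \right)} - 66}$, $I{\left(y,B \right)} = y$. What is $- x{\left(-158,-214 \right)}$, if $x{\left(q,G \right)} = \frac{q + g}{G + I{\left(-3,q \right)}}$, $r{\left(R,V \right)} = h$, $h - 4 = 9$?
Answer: $- \frac{158}{217} + \frac{i \sqrt{53}}{217} \approx -0.72811 + 0.033549 i$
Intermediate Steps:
$h = 13$ ($h = 4 + 9 = 13$)
$r{\left(R,V \right)} = 13$
$g = i \sqrt{53}$ ($g = \sqrt{13 - 66} = \sqrt{-53} = i \sqrt{53} \approx 7.2801 i$)
$x{\left(q,G \right)} = \frac{q + i \sqrt{53}}{-3 + G}$ ($x{\left(q,G \right)} = \frac{q + i \sqrt{53}}{G - 3} = \frac{q + i \sqrt{53}}{-3 + G}$)
$- x{\left(-158,-214 \right)} = - \frac{-158 + i \sqrt{53}}{-3 - 214} = - \frac{-158 + i \sqrt{53}}{-217} = - \frac{\left(-1\right) \left(-158 + i \sqrt{53}\right)}{217} = - (\frac{158}{217} - \frac{i \sqrt{53}}{217}) = - \frac{158}{217} + \frac{i \sqrt{53}}{217}$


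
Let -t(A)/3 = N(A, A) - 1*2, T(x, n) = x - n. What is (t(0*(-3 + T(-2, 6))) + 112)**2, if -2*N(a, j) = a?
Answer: 13924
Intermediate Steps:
N(a, j) = -a/2
t(A) = 6 + 3*A/2 (t(A) = -3*(-A/2 - 1*2) = -3*(-A/2 - 2) = -3*(-2 - A/2) = 6 + 3*A/2)
(t(0*(-3 + T(-2, 6))) + 112)**2 = ((6 + 3*(0*(-3 + (-2 - 1*6)))/2) + 112)**2 = ((6 + 3*(0*(-3 + (-2 - 6)))/2) + 112)**2 = ((6 + 3*(0*(-3 - 8))/2) + 112)**2 = ((6 + 3*(0*(-11))/2) + 112)**2 = ((6 + (3/2)*0) + 112)**2 = ((6 + 0) + 112)**2 = (6 + 112)**2 = 118**2 = 13924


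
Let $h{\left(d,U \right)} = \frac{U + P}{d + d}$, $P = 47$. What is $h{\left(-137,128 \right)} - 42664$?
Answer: $- \frac{11690111}{274} \approx -42665.0$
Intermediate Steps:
$h{\left(d,U \right)} = \frac{47 + U}{2 d}$ ($h{\left(d,U \right)} = \frac{U + 47}{d + d} = \frac{47 + U}{2 d}$)
$h{\left(-137,128 \right)} - 42664 = \frac{47 + 128}{2 \left(-137\right)} - 42664 = \frac{1}{2} \left(- \frac{1}{137}\right) 175 - 42664 = - \frac{175}{274} - 42664 = - \frac{11690111}{274}$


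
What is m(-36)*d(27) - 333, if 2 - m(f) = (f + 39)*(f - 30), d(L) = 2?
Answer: 67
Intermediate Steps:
m(f) = 2 - (-30 + f)*(39 + f) (m(f) = 2 - (f + 39)*(f - 30) = 2 - (39 + f)*(-30 + f) = 2 - (-30 + f)*(39 + f))
m(-36)*d(27) - 333 = (1172 - 1*(-36)² - 9*(-36))*2 - 333 = (1172 - 1*1296 + 324)*2 - 333 = (1172 - 1296 + 324)*2 - 333 = 200*2 - 333 = 400 - 333 = 67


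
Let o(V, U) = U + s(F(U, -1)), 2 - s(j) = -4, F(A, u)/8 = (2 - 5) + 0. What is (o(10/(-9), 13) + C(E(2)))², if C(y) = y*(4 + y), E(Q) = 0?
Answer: 361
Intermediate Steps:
F(A, u) = -24 (F(A, u) = 8*((2 - 5) + 0) = 8*(-3 + 0) = 8*(-3) = -24)
s(j) = 6 (s(j) = 2 - 1*(-4) = 2 + 4 = 6)
o(V, U) = 6 + U (o(V, U) = U + 6 = 6 + U)
(o(10/(-9), 13) + C(E(2)))² = ((6 + 13) + 0*(4 + 0))² = (19 + 0*4)² = (19 + 0)² = 19² = 361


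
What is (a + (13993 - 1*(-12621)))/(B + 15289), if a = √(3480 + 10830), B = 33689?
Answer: 13307/24489 + √1590/16326 ≈ 0.54583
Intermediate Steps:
a = 3*√1590 (a = √14310 = 3*√1590 ≈ 119.62)
(a + (13993 - 1*(-12621)))/(B + 15289) = (3*√1590 + (13993 - 1*(-12621)))/(33689 + 15289) = (3*√1590 + (13993 + 12621))/48978 = (3*√1590 + 26614)*(1/48978) = (26614 + 3*√1590)*(1/48978) = 13307/24489 + √1590/16326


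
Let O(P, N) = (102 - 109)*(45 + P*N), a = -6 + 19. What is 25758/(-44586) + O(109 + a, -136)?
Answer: 286907002/2477 ≈ 1.1583e+5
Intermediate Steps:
a = 13
O(P, N) = -315 - 7*N*P (O(P, N) = -7*(45 + N*P) = -315 - 7*N*P)
25758/(-44586) + O(109 + a, -136) = 25758/(-44586) + (-315 - 7*(-136)*(109 + 13)) = 25758*(-1/44586) + (-315 - 7*(-136)*122) = -1431/2477 + (-315 + 116144) = -1431/2477 + 115829 = 286907002/2477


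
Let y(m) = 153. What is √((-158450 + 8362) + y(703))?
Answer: I*√149935 ≈ 387.21*I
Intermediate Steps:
√((-158450 + 8362) + y(703)) = √((-158450 + 8362) + 153) = √(-150088 + 153) = √(-149935) = I*√149935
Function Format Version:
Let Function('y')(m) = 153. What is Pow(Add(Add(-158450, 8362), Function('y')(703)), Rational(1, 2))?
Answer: Mul(I, Pow(149935, Rational(1, 2))) ≈ Mul(387.21, I)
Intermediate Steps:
Pow(Add(Add(-158450, 8362), Function('y')(703)), Rational(1, 2)) = Pow(Add(Add(-158450, 8362), 153), Rational(1, 2)) = Pow(Add(-150088, 153), Rational(1, 2)) = Pow(-149935, Rational(1, 2)) = Mul(I, Pow(149935, Rational(1, 2)))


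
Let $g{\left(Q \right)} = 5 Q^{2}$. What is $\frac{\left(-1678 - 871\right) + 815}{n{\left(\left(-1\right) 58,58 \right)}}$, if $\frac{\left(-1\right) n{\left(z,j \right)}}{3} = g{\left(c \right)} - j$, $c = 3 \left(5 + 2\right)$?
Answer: $\frac{578}{2147} \approx 0.26921$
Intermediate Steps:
$c = 21$ ($c = 3 \cdot 7 = 21$)
$n{\left(z,j \right)} = -6615 + 3 j$ ($n{\left(z,j \right)} = - 3 \left(5 \cdot 21^{2} - j\right) = - 3 \left(5 \cdot 441 - j\right) = - 3 \left(2205 - j\right) = -6615 + 3 j$)
$\frac{\left(-1678 - 871\right) + 815}{n{\left(\left(-1\right) 58,58 \right)}} = \frac{\left(-1678 - 871\right) + 815}{-6615 + 3 \cdot 58} = \frac{-2549 + 815}{-6615 + 174} = - \frac{1734}{-6441} = \left(-1734\right) \left(- \frac{1}{6441}\right) = \frac{578}{2147}$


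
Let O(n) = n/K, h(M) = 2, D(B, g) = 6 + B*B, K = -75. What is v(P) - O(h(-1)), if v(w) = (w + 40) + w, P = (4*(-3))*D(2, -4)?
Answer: -14998/75 ≈ -199.97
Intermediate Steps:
D(B, g) = 6 + B²
P = -120 (P = (4*(-3))*(6 + 2²) = -12*(6 + 4) = -12*10 = -120)
v(w) = 40 + 2*w (v(w) = (40 + w) + w = 40 + 2*w)
O(n) = -n/75 (O(n) = n/(-75) = n*(-1/75) = -n/75)
v(P) - O(h(-1)) = (40 + 2*(-120)) - (-1)*2/75 = (40 - 240) - 1*(-2/75) = -200 + 2/75 = -14998/75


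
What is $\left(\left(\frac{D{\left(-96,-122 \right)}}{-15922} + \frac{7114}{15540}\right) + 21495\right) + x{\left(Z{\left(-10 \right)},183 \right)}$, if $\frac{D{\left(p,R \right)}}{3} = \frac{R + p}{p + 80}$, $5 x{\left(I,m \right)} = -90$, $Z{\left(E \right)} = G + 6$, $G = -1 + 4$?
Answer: $\frac{10628242425341}{494855760} \approx 21477.0$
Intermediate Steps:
$G = 3$
$Z{\left(E \right)} = 9$ ($Z{\left(E \right)} = 3 + 6 = 9$)
$x{\left(I,m \right)} = -18$ ($x{\left(I,m \right)} = \frac{1}{5} \left(-90\right) = -18$)
$D{\left(p,R \right)} = \frac{3 \left(R + p\right)}{80 + p}$ ($D{\left(p,R \right)} = 3 \frac{R + p}{p + 80} = 3 \frac{R + p}{80 + p} = \frac{3 \left(R + p\right)}{80 + p}$)
$\left(\left(\frac{D{\left(-96,-122 \right)}}{-15922} + \frac{7114}{15540}\right) + 21495\right) + x{\left(Z{\left(-10 \right)},183 \right)} = \left(\left(\frac{3 \frac{1}{80 - 96} \left(-122 - 96\right)}{-15922} + \frac{7114}{15540}\right) + 21495\right) - 18 = \left(\left(3 \frac{1}{-16} \left(-218\right) \left(- \frac{1}{15922}\right) + 7114 \cdot \frac{1}{15540}\right) + 21495\right) - 18 = \left(\left(3 \left(- \frac{1}{16}\right) \left(-218\right) \left(- \frac{1}{15922}\right) + \frac{3557}{7770}\right) + 21495\right) - 18 = \left(\left(\frac{327}{8} \left(- \frac{1}{15922}\right) + \frac{3557}{7770}\right) + 21495\right) - 18 = \left(\left(- \frac{327}{127376} + \frac{3557}{7770}\right) + 21495\right) - 18 = \left(\frac{225267821}{494855760} + 21495\right) - 18 = \frac{10637149829021}{494855760} - 18 = \frac{10628242425341}{494855760}$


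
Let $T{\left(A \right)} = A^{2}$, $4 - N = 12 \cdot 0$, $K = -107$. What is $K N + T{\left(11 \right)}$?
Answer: $-307$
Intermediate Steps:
$N = 4$ ($N = 4 - 12 \cdot 0 = 4 - 0 = 4 + 0 = 4$)
$K N + T{\left(11 \right)} = \left(-107\right) 4 + 11^{2} = -428 + 121 = -307$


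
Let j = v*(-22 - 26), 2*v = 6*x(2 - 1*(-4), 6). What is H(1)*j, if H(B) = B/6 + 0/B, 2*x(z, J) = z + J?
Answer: -144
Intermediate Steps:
x(z, J) = J/2 + z/2 (x(z, J) = (z + J)/2 = (J + z)/2 = J/2 + z/2)
H(B) = B/6 (H(B) = B*(1/6) + 0 = B/6 + 0 = B/6)
v = 18 (v = (6*((1/2)*6 + (2 - 1*(-4))/2))/2 = (6*(3 + (2 + 4)/2))/2 = (6*(3 + (1/2)*6))/2 = (6*(3 + 3))/2 = (6*6)/2 = (1/2)*36 = 18)
j = -864 (j = 18*(-22 - 26) = 18*(-48) = -864)
H(1)*j = ((1/6)*1)*(-864) = (1/6)*(-864) = -144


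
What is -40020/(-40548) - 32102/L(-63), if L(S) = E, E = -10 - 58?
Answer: 54349719/114886 ≈ 473.08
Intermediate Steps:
E = -68
L(S) = -68
-40020/(-40548) - 32102/L(-63) = -40020/(-40548) - 32102/(-68) = -40020*(-1/40548) - 32102*(-1/68) = 3335/3379 + 16051/34 = 54349719/114886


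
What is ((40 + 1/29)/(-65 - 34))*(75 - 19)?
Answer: -7224/319 ≈ -22.646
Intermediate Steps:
((40 + 1/29)/(-65 - 34))*(75 - 19) = ((40 + 1/29)/(-99))*56 = ((1161/29)*(-1/99))*56 = -129/319*56 = -7224/319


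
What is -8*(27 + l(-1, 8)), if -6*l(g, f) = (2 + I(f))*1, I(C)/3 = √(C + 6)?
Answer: -640/3 + 4*√14 ≈ -198.37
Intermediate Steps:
I(C) = 3*√(6 + C) (I(C) = 3*√(C + 6) = 3*√(6 + C))
l(g, f) = -⅓ - √(6 + f)/2 (l(g, f) = -(2 + 3*√(6 + f))/6 = -⅓ - √(6 + f)/2)
-8*(27 + l(-1, 8)) = -8*(27 + (-⅓ - √(6 + 8)/2)) = -8*(27 + (-⅓ - √14/2)) = -8*(80/3 - √14/2) = -640/3 + 4*√14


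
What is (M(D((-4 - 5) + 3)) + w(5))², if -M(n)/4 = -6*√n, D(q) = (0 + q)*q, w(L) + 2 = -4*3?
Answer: 16900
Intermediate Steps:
w(L) = -14 (w(L) = -2 - 4*3 = -2 - 12 = -14)
D(q) = q² (D(q) = q*q = q²)
M(n) = 24*√n (M(n) = -(-24)*√n = 24*√n)
(M(D((-4 - 5) + 3)) + w(5))² = (24*√(((-4 - 5) + 3)²) - 14)² = (24*√((-9 + 3)²) - 14)² = (24*√((-6)²) - 14)² = (24*√36 - 14)² = (24*6 - 14)² = (144 - 14)² = 130² = 16900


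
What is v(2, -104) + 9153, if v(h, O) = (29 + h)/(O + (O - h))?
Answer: 1922099/210 ≈ 9152.8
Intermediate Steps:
v(h, O) = (29 + h)/(-h + 2*O)
v(2, -104) + 9153 = (29 + 2)/(-1*2 + 2*(-104)) + 9153 = 31/(-2 - 208) + 9153 = 31/(-210) + 9153 = -1/210*31 + 9153 = -31/210 + 9153 = 1922099/210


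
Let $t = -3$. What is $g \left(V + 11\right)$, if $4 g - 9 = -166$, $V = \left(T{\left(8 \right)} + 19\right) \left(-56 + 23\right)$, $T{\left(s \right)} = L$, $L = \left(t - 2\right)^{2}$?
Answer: $\frac{226237}{4} \approx 56559.0$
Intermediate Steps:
$L = 25$ ($L = \left(-3 - 2\right)^{2} = \left(-5\right)^{2} = 25$)
$T{\left(s \right)} = 25$
$V = -1452$ ($V = \left(25 + 19\right) \left(-56 + 23\right) = 44 \left(-33\right) = -1452$)
$g = - \frac{157}{4}$ ($g = \frac{9}{4} + \frac{1}{4} \left(-166\right) = \frac{9}{4} - \frac{83}{2} = - \frac{157}{4} \approx -39.25$)
$g \left(V + 11\right) = - \frac{157 \left(-1452 + 11\right)}{4} = \left(- \frac{157}{4}\right) \left(-1441\right) = \frac{226237}{4}$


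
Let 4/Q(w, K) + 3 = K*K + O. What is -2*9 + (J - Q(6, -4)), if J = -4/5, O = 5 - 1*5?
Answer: -1242/65 ≈ -19.108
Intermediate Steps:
O = 0 (O = 5 - 5 = 0)
J = -⅘ (J = -4*⅕ = -⅘ ≈ -0.80000)
Q(w, K) = 4/(-3 + K²) (Q(w, K) = 4/(-3 + (K*K + 0)) = 4/(-3 + (K² + 0)) = 4/(-3 + K²))
-2*9 + (J - Q(6, -4)) = -2*9 + (-⅘ - 4/(-3 + (-4)²)) = -18 + (-⅘ - 4/(-3 + 16)) = -18 + (-⅘ - 4/13) = -18 - 72/65 = -1242/65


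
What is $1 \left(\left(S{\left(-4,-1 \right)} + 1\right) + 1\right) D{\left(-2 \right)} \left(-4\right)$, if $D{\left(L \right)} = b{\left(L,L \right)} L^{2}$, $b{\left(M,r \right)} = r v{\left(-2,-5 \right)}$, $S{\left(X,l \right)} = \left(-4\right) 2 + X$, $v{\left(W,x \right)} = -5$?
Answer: $1600$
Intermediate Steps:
$S{\left(X,l \right)} = -8 + X$
$b{\left(M,r \right)} = - 5 r$ ($b{\left(M,r \right)} = r \left(-5\right) = - 5 r$)
$D{\left(L \right)} = - 5 L^{3}$ ($D{\left(L \right)} = - 5 L L^{2} = - 5 L^{3}$)
$1 \left(\left(S{\left(-4,-1 \right)} + 1\right) + 1\right) D{\left(-2 \right)} \left(-4\right) = 1 \left(\left(\left(-8 - 4\right) + 1\right) + 1\right) \left(- 5 \left(-2\right)^{3}\right) \left(-4\right) = 1 \left(\left(-12 + 1\right) + 1\right) \left(\left(-5\right) \left(-8\right)\right) \left(-4\right) = 1 \left(-11 + 1\right) 40 \left(-4\right) = 1 \left(-10\right) 40 \left(-4\right) = 1 \left(\left(-400\right) \left(-4\right)\right) = 1 \cdot 1600 = 1600$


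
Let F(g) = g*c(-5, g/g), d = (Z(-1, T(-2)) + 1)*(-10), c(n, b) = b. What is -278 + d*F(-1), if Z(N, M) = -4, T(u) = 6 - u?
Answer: -308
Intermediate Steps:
d = 30 (d = (-4 + 1)*(-10) = -3*(-10) = 30)
F(g) = g (F(g) = g*(g/g) = g*1 = g)
-278 + d*F(-1) = -278 + 30*(-1) = -278 - 30 = -308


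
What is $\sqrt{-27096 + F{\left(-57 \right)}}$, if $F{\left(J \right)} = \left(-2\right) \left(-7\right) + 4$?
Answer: $i \sqrt{27078} \approx 164.55 i$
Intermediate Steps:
$F{\left(J \right)} = 18$ ($F{\left(J \right)} = 14 + 4 = 18$)
$\sqrt{-27096 + F{\left(-57 \right)}} = \sqrt{-27096 + 18} = \sqrt{-27078} = i \sqrt{27078}$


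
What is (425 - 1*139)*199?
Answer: 56914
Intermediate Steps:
(425 - 1*139)*199 = (425 - 139)*199 = 286*199 = 56914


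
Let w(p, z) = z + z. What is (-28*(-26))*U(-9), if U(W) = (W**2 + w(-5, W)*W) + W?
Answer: 170352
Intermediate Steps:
w(p, z) = 2*z
U(W) = W + 3*W**2 (U(W) = (W**2 + (2*W)*W) + W = (W**2 + 2*W**2) + W = 3*W**2 + W = W + 3*W**2)
(-28*(-26))*U(-9) = (-28*(-26))*(-9*(1 + 3*(-9))) = 728*(-9*(1 - 27)) = 728*(-9*(-26)) = 728*234 = 170352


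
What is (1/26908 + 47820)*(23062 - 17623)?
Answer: 999797415897/3844 ≈ 2.6009e+8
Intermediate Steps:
(1/26908 + 47820)*(23062 - 17623) = (1/26908 + 47820)*5439 = (1286740561/26908)*5439 = 999797415897/3844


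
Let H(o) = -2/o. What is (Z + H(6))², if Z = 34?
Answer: 10201/9 ≈ 1133.4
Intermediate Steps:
(Z + H(6))² = (34 - 2/6)² = (34 - 2*⅙)² = (34 - ⅓)² = (101/3)² = 10201/9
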